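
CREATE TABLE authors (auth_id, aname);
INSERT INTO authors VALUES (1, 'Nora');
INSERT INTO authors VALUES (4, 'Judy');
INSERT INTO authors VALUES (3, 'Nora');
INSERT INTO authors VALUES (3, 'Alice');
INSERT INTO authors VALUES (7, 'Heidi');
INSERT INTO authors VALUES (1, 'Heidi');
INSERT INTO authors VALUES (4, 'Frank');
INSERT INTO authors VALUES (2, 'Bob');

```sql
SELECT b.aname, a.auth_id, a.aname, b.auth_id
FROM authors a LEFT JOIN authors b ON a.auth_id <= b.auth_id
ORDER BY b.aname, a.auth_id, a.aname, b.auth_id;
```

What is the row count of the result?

LEFT JOIN keeps every row from `authors a`; unmatched rows get NULL for `authors b`'s columns.
Matching on a.auth_id <= b.auth_id.
- auth_id=1: 8 matching b row(s), so 8 row(s) emitted.
- auth_id=4: 3 matching b row(s), so 3 row(s) emitted.
- auth_id=3: 5 matching b row(s), so 5 row(s) emitted.
- auth_id=3: 5 matching b row(s), so 5 row(s) emitted.
- auth_id=7: 1 matching b row(s), so 1 row(s) emitted.
- auth_id=1: 8 matching b row(s), so 8 row(s) emitted.
- auth_id=4: 3 matching b row(s), so 3 row(s) emitted.
- auth_id=2: 6 matching b row(s), so 6 row(s) emitted.
Total: 39 rows.

39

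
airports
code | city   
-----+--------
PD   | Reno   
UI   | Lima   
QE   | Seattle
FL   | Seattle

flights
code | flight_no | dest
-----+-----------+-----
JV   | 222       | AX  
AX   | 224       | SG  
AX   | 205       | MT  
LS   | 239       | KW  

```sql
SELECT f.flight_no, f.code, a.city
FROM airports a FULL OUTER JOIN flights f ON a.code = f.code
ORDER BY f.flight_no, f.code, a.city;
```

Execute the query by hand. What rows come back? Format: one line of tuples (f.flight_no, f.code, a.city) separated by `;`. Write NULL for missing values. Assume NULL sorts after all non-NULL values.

(205, AX, NULL); (222, JV, NULL); (224, AX, NULL); (239, LS, NULL); (NULL, NULL, Lima); (NULL, NULL, Reno); (NULL, NULL, Seattle); (NULL, NULL, Seattle)

FULL OUTER JOIN keeps every row from both sides; unmatched rows get NULL for the other side's columns.
Matching on a.code = f.code.
- a row (code=PD): no match → kept, f columns NULL.
- a row (code=UI): no match → kept, f columns NULL.
- a row (code=QE): no match → kept, f columns NULL.
- a row (code=FL): no match → kept, f columns NULL.
- 4 row(s) from f found no a partner → padded with NULL.
After projecting and ordering:
f.flight_no | f.code | a.city
205 | AX | NULL
222 | JV | NULL
224 | AX | NULL
239 | LS | NULL
NULL | NULL | Lima
NULL | NULL | Reno
NULL | NULL | Seattle
NULL | NULL | Seattle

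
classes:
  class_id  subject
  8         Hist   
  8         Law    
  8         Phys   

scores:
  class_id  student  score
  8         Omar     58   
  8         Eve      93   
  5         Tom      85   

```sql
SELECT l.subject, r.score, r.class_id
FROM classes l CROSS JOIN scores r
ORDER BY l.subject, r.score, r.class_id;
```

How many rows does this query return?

CROSS JOIN pairs every row of `classes` with every row of `scores`: 3 × 3 = 9 rows.

9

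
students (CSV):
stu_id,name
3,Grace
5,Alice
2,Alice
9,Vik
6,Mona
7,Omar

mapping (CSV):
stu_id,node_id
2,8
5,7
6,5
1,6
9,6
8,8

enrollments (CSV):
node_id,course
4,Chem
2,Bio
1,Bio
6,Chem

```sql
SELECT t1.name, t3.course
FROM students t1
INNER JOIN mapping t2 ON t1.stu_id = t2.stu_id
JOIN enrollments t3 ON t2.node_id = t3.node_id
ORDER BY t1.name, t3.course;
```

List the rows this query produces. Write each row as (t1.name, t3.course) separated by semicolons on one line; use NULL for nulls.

(Vik, Chem)

Evaluate left to right. First `students t1 INNER JOIN mapping t2` on stu_id: 4 row(s).
Then INNER JOIN `enrollments t3` on node_id: keep only rows whose t2.node_id appears in t3.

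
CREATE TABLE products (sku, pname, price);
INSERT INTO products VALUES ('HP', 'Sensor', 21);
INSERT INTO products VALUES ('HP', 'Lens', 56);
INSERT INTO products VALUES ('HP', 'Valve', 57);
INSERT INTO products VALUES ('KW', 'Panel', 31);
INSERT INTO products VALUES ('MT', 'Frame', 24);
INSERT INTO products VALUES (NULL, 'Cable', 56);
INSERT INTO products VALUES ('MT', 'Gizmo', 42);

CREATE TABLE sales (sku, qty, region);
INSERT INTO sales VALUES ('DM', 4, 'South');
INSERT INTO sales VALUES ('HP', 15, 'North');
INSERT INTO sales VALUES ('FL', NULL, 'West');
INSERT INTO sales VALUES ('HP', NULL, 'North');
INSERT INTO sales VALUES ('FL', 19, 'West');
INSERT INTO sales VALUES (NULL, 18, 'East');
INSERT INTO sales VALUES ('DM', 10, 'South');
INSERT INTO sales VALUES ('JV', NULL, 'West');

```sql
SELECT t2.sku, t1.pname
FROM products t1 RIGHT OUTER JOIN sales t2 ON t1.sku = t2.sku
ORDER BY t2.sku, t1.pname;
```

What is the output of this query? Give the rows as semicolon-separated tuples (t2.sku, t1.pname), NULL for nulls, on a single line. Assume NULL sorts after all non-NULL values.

RIGHT JOIN keeps every row from `sales`; unmatched rows get NULL for `products`'s columns.
Matching on t1.sku = t2.sku. A NULL in a compared column never satisfies the condition.
- t1[0] sku=HP → 2 match(es) in t2 → 2 row(s).
- t1[1] sku=HP → 2 match(es) in t2 → 2 row(s).
- t1[2] sku=HP → 2 match(es) in t2 → 2 row(s).
- t1[3] sku=KW → no match.
- t1[4] sku=MT → no match.
- t1[5] sku=NULL → no match.
- t1[6] sku=MT → no match.
- plus 6 unmatched t2 row(s), each kept with NULL t1 columns.

(DM, NULL); (DM, NULL); (FL, NULL); (FL, NULL); (HP, Lens); (HP, Lens); (HP, Sensor); (HP, Sensor); (HP, Valve); (HP, Valve); (JV, NULL); (NULL, NULL)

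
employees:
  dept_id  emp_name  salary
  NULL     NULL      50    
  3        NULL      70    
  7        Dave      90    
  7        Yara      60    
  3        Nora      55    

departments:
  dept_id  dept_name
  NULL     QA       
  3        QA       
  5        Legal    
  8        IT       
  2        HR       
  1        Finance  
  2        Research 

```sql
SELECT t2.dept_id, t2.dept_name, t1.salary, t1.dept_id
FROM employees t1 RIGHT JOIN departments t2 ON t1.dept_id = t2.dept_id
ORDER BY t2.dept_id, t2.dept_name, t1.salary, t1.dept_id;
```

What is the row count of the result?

8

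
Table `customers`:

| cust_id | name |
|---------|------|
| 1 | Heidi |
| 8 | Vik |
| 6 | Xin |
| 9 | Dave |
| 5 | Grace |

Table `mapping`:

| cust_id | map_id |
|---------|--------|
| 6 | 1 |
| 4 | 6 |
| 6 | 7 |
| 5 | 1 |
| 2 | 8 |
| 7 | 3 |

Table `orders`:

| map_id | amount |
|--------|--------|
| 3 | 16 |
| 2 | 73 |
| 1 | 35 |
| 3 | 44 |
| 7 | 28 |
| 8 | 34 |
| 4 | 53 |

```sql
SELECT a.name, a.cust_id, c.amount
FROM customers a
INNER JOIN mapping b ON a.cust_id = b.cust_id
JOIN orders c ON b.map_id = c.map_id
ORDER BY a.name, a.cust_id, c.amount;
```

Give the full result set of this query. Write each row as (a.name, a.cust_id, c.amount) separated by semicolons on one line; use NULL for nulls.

Step 1 — a INNER JOIN b on cust_id → 3 row(s).
Then INNER JOIN `orders c` on map_id: keep only rows whose b.map_id appears in c.

(Grace, 5, 35); (Xin, 6, 28); (Xin, 6, 35)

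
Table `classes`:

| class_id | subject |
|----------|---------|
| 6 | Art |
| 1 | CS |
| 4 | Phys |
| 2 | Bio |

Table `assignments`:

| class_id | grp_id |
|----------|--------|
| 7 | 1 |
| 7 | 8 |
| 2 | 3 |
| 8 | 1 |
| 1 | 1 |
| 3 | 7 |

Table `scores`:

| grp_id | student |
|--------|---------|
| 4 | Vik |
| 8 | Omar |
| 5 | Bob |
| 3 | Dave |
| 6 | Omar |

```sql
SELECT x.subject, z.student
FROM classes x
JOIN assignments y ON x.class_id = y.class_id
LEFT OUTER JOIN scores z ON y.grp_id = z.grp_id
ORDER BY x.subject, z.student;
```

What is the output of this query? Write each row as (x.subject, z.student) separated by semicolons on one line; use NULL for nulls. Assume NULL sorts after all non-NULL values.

(Bio, Dave); (CS, NULL)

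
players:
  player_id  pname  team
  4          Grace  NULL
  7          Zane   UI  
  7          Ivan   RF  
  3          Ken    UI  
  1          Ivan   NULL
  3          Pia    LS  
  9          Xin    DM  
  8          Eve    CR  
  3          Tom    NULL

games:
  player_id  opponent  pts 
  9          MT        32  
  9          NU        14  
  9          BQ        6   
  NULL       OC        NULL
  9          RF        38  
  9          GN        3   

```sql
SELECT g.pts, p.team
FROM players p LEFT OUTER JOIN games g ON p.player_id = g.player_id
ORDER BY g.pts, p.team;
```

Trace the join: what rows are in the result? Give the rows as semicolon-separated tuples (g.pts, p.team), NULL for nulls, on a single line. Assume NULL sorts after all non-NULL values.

LEFT JOIN keeps every row from `players`; unmatched rows get NULL for `games`'s columns.
Matching on p.player_id = g.player_id. A NULL in a compared column never satisfies the condition.
- player_id=4: no g row matches, row kept with g columns NULL.
- player_id=7: no g row matches, row kept with g columns NULL.
- player_id=7: no g row matches, row kept with g columns NULL.
- player_id=3: no g row matches, row kept with g columns NULL.
- player_id=1: no g row matches, row kept with g columns NULL.
- player_id=3: no g row matches, row kept with g columns NULL.
- player_id=9: 5 matching g row(s), so 5 row(s) emitted.
- player_id=8: no g row matches, row kept with g columns NULL.
- player_id=3: no g row matches, row kept with g columns NULL.

(3, DM); (6, DM); (14, DM); (32, DM); (38, DM); (NULL, CR); (NULL, LS); (NULL, RF); (NULL, UI); (NULL, UI); (NULL, NULL); (NULL, NULL); (NULL, NULL)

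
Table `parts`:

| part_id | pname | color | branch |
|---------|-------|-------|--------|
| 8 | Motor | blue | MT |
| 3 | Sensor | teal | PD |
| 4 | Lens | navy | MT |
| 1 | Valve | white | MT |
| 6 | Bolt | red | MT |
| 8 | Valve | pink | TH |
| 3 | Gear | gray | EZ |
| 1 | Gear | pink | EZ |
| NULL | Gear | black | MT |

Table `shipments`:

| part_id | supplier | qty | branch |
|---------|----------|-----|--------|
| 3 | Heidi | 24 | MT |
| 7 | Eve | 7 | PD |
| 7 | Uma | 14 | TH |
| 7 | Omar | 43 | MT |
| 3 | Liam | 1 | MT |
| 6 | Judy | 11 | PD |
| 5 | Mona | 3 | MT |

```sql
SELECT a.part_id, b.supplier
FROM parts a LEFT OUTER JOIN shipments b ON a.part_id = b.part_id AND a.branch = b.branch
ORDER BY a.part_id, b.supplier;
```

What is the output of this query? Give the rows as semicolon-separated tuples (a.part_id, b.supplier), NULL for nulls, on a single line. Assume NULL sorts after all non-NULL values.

(1, NULL); (1, NULL); (3, NULL); (3, NULL); (4, NULL); (6, NULL); (8, NULL); (8, NULL); (NULL, NULL)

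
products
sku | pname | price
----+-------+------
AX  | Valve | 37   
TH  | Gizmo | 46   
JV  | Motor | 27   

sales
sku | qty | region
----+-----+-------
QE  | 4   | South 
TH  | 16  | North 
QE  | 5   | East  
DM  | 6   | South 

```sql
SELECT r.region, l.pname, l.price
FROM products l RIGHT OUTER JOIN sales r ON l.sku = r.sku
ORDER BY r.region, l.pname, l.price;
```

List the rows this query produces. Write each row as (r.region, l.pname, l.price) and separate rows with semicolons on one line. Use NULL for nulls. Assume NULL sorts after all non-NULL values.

(East, NULL, NULL); (North, Gizmo, 46); (South, NULL, NULL); (South, NULL, NULL)

RIGHT JOIN keeps every row from `sales`; unmatched rows get NULL for `products`'s columns.
Matching on l.sku = r.sku.
- sku=AX: no matching r row.
- sku=TH: 1 matching r row(s), so 1 row(s) emitted.
- sku=JV: no matching r row.
- plus 3 unmatched r row(s), each kept with NULL l columns.
After projecting and ordering:
r.region | l.pname | l.price
East | NULL | NULL
North | Gizmo | 46
South | NULL | NULL
South | NULL | NULL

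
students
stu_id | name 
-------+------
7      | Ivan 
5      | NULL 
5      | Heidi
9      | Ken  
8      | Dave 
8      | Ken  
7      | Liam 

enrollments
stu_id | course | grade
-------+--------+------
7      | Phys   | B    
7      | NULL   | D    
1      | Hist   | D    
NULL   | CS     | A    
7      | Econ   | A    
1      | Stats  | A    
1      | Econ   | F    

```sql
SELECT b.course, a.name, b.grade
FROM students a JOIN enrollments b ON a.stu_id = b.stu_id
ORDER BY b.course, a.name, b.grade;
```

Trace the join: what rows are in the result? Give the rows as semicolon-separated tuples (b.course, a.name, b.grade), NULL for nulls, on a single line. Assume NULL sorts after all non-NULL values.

INNER JOIN keeps only pairs where the ON condition holds.
Matching on a.stu_id = b.stu_id. A NULL in a compared column never satisfies the condition.
Matched pairs: 6.

(Econ, Ivan, A); (Econ, Liam, A); (Phys, Ivan, B); (Phys, Liam, B); (NULL, Ivan, D); (NULL, Liam, D)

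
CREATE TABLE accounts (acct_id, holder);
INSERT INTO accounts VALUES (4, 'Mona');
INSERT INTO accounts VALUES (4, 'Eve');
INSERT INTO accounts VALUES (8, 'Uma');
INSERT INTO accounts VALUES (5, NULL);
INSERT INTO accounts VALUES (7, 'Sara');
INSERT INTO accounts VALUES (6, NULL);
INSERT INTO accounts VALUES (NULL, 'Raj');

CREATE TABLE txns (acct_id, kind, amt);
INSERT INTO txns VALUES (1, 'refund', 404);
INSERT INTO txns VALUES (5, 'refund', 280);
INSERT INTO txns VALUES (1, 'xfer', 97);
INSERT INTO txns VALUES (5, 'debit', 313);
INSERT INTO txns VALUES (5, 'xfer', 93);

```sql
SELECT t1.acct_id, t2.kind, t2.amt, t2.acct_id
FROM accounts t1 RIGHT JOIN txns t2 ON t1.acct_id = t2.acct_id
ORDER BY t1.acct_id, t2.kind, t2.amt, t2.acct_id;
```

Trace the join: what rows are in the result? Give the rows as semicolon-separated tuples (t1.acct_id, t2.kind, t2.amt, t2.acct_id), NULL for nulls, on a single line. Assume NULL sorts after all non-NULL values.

(5, debit, 313, 5); (5, refund, 280, 5); (5, xfer, 93, 5); (NULL, refund, 404, 1); (NULL, xfer, 97, 1)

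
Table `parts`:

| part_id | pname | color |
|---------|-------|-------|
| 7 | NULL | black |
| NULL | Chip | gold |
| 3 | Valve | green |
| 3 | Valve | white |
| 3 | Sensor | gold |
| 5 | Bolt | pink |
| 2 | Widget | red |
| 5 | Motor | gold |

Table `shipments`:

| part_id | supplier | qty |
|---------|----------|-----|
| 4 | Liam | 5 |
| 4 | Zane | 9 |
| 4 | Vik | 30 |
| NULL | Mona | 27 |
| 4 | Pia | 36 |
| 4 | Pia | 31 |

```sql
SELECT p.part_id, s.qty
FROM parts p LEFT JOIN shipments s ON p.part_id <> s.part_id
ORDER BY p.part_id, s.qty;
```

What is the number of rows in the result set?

LEFT JOIN keeps every row from `parts`; unmatched rows get NULL for `shipments`'s columns.
Matching on p.part_id <> s.part_id. A NULL in a compared column never satisfies the condition.
- part_id=7: 5 matching s row(s), so 5 row(s) emitted.
- part_id=NULL: no s row matches, row kept with s columns NULL.
- part_id=3: 5 matching s row(s), so 5 row(s) emitted.
- part_id=3: 5 matching s row(s), so 5 row(s) emitted.
- part_id=3: 5 matching s row(s), so 5 row(s) emitted.
- part_id=5: 5 matching s row(s), so 5 row(s) emitted.
- part_id=2: 5 matching s row(s), so 5 row(s) emitted.
- part_id=5: 5 matching s row(s), so 5 row(s) emitted.
Total: 35 matched + 1 padded = 36 rows.

36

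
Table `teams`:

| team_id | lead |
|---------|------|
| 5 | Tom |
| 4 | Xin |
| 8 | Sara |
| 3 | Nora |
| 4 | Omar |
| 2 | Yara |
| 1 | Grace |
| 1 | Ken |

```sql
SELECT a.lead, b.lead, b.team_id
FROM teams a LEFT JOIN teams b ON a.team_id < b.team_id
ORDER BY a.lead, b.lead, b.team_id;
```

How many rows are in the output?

LEFT JOIN keeps every row from `teams a`; unmatched rows get NULL for `teams b`'s columns.
Matching on a.team_id < b.team_id.
- a (team_id=5) pairs with 1 row(s) of b.
- a (team_id=4) pairs with 2 row(s) of b.
- a (team_id=8) has no partner → padded with NULL.
- a (team_id=3) pairs with 4 row(s) of b.
- a (team_id=4) pairs with 2 row(s) of b.
- a (team_id=2) pairs with 5 row(s) of b.
- a (team_id=1) pairs with 6 row(s) of b.
- a (team_id=1) pairs with 6 row(s) of b.
Total: 26 matched + 1 padded = 27 rows.

27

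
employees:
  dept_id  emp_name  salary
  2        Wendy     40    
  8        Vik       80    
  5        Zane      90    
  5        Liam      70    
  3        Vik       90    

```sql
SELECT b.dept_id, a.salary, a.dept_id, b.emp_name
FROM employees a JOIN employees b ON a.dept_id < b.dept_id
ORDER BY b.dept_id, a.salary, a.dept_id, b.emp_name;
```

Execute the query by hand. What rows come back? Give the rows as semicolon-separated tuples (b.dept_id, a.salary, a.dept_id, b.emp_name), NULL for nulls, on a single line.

(3, 40, 2, Vik); (5, 40, 2, Liam); (5, 40, 2, Zane); (5, 90, 3, Liam); (5, 90, 3, Zane); (8, 40, 2, Vik); (8, 70, 5, Vik); (8, 90, 3, Vik); (8, 90, 5, Vik)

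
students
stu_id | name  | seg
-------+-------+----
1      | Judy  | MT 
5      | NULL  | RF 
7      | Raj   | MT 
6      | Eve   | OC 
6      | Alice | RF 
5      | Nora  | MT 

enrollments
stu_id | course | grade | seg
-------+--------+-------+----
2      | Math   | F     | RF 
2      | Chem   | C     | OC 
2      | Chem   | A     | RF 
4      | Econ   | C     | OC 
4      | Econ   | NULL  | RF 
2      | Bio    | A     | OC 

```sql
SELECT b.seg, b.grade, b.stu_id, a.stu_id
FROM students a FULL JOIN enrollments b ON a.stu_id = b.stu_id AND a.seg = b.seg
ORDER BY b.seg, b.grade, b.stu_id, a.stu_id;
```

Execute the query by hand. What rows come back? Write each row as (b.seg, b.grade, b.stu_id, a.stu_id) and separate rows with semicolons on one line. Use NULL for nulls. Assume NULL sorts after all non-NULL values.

(OC, A, 2, NULL); (OC, C, 2, NULL); (OC, C, 4, NULL); (RF, A, 2, NULL); (RF, F, 2, NULL); (RF, NULL, 4, NULL); (NULL, NULL, NULL, 1); (NULL, NULL, NULL, 5); (NULL, NULL, NULL, 5); (NULL, NULL, NULL, 6); (NULL, NULL, NULL, 6); (NULL, NULL, NULL, 7)

FULL OUTER JOIN keeps every row from both sides; unmatched rows get NULL for the other side's columns.
Matching on a.stu_id = b.stu_id AND a.seg = b.seg.
- stu_id=1, seg=MT: no b row matches, row kept with b columns NULL.
- stu_id=5, seg=RF: no b row matches, row kept with b columns NULL.
- stu_id=7, seg=MT: no b row matches, row kept with b columns NULL.
- stu_id=6, seg=OC: no b row matches, row kept with b columns NULL.
- stu_id=6, seg=RF: no b row matches, row kept with b columns NULL.
- stu_id=5, seg=MT: no b row matches, row kept with b columns NULL.
- plus 6 unmatched b row(s), each kept with NULL a columns.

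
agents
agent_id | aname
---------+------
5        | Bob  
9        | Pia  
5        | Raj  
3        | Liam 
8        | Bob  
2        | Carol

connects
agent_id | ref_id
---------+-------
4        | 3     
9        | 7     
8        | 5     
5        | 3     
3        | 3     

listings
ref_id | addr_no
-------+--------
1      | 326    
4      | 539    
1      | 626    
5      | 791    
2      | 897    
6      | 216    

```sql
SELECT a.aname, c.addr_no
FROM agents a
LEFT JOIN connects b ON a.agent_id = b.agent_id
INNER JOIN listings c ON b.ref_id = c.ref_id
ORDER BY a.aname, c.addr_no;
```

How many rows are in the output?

1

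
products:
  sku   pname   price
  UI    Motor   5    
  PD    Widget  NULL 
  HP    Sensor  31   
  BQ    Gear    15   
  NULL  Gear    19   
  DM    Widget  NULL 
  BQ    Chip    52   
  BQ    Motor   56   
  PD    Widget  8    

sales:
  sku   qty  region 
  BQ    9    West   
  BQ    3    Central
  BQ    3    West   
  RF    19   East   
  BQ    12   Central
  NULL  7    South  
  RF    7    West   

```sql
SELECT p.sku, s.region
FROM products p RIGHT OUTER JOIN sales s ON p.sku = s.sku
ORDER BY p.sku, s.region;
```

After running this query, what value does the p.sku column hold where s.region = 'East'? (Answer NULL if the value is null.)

NULL

RIGHT JOIN keeps every row from `sales`; unmatched rows get NULL for `products`'s columns.
Matching on p.sku = s.sku. A NULL in a compared column never satisfies the condition.
Matched pairs: 12; unmatched s rows kept: 3.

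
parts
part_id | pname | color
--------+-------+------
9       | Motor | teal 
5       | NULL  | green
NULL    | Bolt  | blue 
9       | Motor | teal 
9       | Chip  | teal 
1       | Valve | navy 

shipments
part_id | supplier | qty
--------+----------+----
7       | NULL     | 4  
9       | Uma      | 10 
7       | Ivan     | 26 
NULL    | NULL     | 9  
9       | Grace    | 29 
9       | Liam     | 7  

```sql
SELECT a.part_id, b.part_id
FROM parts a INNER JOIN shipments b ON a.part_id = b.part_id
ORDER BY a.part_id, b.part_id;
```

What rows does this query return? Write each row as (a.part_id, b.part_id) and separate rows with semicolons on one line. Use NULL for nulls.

INNER JOIN keeps only pairs where the ON condition holds.
Matching on a.part_id = b.part_id. A NULL in a compared column never satisfies the condition.
Matched pairs: 9.

(9, 9); (9, 9); (9, 9); (9, 9); (9, 9); (9, 9); (9, 9); (9, 9); (9, 9)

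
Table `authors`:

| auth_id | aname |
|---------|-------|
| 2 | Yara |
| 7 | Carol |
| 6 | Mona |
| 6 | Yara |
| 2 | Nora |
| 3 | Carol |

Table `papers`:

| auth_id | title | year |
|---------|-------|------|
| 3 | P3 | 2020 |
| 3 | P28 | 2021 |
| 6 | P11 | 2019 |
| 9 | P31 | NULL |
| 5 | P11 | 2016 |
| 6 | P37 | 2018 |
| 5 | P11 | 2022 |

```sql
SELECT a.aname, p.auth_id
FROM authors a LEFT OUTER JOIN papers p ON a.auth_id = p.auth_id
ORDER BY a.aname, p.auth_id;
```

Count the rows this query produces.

9

LEFT JOIN keeps every row from `authors`; unmatched rows get NULL for `papers`'s columns.
Matching on a.auth_id = p.auth_id.
- auth_id=2: no p row matches, row kept with p columns NULL.
- auth_id=7: no p row matches, row kept with p columns NULL.
- auth_id=6: 2 matching p row(s), so 2 row(s) emitted.
- auth_id=6: 2 matching p row(s), so 2 row(s) emitted.
- auth_id=2: no p row matches, row kept with p columns NULL.
- auth_id=3: 2 matching p row(s), so 2 row(s) emitted.
Total: 6 matched + 3 padded = 9 rows.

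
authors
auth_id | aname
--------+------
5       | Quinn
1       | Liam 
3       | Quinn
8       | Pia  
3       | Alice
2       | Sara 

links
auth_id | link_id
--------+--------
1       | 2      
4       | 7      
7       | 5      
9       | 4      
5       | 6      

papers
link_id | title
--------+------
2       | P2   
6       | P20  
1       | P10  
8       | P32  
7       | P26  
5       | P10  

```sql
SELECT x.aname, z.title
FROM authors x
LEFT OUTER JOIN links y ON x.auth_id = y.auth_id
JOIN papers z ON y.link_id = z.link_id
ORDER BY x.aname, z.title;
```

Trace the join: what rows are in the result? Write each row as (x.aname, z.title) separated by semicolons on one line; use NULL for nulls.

(Liam, P2); (Quinn, P20)

Joins associate left-to-right: authors LEFT JOIN links on auth_id gives 6 intermediate row(s).
Then INNER JOIN `papers z` on link_id: keep only rows whose y.link_id appears in z.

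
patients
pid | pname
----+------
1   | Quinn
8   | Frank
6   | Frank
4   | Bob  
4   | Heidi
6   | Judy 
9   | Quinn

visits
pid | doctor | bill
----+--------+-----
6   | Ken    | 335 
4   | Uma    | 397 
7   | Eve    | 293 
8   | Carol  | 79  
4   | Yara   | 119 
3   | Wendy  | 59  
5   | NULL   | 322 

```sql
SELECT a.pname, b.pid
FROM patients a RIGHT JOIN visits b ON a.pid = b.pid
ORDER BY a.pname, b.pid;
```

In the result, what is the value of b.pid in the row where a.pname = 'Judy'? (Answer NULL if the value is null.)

RIGHT JOIN keeps every row from `visits`; unmatched rows get NULL for `patients`'s columns.
Matching on a.pid = b.pid.
- a[0] pid=1 → no match.
- a[1] pid=8 → 1 match(es) in b → 1 row(s).
- a[2] pid=6 → 1 match(es) in b → 1 row(s).
- a[3] pid=4 → 2 match(es) in b → 2 row(s).
- a[4] pid=4 → 2 match(es) in b → 2 row(s).
- a[5] pid=6 → 1 match(es) in b → 1 row(s).
- a[6] pid=9 → no match.
- 3 b row(s) had no a match → kept, a columns NULL.

6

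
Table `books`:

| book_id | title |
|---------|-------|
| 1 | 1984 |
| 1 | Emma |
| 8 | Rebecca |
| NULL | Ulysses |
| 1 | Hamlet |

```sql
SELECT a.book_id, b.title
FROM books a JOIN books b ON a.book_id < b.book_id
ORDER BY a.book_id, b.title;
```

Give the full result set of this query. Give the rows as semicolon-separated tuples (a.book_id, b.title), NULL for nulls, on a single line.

(1, Rebecca); (1, Rebecca); (1, Rebecca)

INNER JOIN keeps only pairs where the ON condition holds.
Matching on a.book_id < b.book_id. A NULL in a compared column never satisfies the condition.
Matched pairs: 3.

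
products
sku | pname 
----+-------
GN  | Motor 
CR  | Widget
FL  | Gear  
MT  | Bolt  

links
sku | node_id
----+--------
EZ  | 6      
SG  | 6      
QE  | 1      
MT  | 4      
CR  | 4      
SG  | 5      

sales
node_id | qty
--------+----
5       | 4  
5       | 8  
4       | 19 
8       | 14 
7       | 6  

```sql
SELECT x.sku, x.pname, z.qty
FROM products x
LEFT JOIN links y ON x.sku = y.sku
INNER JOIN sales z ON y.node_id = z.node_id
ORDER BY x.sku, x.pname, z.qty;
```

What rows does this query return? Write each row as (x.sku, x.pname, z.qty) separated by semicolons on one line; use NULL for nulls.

(CR, Widget, 19); (MT, Bolt, 19)

Step 1 — x LEFT JOIN y on sku → 4 row(s).
Then INNER JOIN `sales z` on node_id: keep only rows whose y.node_id appears in z.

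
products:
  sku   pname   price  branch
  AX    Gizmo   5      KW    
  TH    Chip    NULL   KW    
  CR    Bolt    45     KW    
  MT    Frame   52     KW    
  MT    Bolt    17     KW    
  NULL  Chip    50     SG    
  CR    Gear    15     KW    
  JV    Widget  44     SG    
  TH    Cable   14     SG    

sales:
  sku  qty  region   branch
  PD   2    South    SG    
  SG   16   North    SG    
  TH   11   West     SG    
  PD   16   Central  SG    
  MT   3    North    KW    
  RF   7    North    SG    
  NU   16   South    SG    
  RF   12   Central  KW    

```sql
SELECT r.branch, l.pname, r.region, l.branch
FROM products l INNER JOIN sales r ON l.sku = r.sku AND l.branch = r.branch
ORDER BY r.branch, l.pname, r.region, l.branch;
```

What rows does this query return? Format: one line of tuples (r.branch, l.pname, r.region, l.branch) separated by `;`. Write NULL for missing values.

(KW, Bolt, North, KW); (KW, Frame, North, KW); (SG, Cable, West, SG)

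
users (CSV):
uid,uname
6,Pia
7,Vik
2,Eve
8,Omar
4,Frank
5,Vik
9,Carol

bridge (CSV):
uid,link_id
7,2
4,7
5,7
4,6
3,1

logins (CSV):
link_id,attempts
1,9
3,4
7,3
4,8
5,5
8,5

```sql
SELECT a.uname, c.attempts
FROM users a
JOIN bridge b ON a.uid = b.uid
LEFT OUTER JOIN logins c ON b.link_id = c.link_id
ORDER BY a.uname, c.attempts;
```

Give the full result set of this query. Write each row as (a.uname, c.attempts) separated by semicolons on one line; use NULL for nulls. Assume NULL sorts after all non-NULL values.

(Frank, 3); (Frank, NULL); (Vik, 3); (Vik, NULL)

Evaluate left to right. First `users a INNER JOIN bridge b` on uid: 4 row(s).
Then LEFT JOIN `logins c` on link_id: each of those 4 rows is kept; rows whose b.link_id has no match in c get NULL for c's columns.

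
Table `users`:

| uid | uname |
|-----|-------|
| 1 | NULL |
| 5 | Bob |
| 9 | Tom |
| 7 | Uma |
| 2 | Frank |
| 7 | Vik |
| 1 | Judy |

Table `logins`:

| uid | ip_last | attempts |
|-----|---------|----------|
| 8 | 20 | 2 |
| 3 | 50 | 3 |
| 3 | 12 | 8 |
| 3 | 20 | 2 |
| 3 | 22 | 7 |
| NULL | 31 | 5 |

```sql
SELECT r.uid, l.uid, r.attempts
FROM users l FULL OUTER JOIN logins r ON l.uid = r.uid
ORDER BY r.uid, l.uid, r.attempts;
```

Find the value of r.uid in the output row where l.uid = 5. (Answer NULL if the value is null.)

NULL

FULL OUTER JOIN keeps every row from both sides; unmatched rows get NULL for the other side's columns.
Matching on l.uid = r.uid. A NULL in a compared column never satisfies the condition.
Matched pairs: 0; unmatched l rows kept: 7; unmatched r rows kept: 6.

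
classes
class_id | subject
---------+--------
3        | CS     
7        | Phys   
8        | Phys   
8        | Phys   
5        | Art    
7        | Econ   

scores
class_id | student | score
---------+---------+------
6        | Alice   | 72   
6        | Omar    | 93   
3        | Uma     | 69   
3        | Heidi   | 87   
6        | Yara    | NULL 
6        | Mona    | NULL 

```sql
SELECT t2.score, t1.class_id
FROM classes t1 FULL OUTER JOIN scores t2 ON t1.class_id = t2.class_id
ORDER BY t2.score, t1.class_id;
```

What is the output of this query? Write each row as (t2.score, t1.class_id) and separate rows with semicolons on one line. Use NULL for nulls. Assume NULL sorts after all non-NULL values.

(69, 3); (72, NULL); (87, 3); (93, NULL); (NULL, 5); (NULL, 7); (NULL, 7); (NULL, 8); (NULL, 8); (NULL, NULL); (NULL, NULL)

FULL OUTER JOIN keeps every row from both sides; unmatched rows get NULL for the other side's columns.
Matching on t1.class_id = t2.class_id.
- t1 (class_id=3) pairs with 2 row(s) of t2.
- t1 (class_id=7) has no partner → padded with NULL.
- t1 (class_id=8) has no partner → padded with NULL.
- t1 (class_id=8) has no partner → padded with NULL.
- t1 (class_id=5) has no partner → padded with NULL.
- t1 (class_id=7) has no partner → padded with NULL.
- 4 t2 row(s) had no t1 match → kept, t1 columns NULL.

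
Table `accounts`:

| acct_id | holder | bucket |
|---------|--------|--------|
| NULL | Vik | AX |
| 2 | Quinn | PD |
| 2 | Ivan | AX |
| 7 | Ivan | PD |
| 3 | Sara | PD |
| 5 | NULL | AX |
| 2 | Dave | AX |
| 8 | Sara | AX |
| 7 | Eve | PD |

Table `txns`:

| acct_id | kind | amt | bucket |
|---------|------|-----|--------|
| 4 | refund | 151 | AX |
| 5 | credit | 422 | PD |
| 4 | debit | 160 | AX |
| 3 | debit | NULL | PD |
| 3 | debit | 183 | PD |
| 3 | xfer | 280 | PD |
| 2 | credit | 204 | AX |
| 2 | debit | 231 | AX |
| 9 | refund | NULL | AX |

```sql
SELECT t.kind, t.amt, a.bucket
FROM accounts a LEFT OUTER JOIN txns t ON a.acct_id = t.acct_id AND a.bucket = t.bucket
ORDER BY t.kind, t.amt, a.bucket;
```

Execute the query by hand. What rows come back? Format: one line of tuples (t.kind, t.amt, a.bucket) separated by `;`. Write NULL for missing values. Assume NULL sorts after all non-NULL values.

(credit, 204, AX); (credit, 204, AX); (debit, 183, PD); (debit, 231, AX); (debit, 231, AX); (debit, NULL, PD); (xfer, 280, PD); (NULL, NULL, AX); (NULL, NULL, AX); (NULL, NULL, AX); (NULL, NULL, PD); (NULL, NULL, PD); (NULL, NULL, PD)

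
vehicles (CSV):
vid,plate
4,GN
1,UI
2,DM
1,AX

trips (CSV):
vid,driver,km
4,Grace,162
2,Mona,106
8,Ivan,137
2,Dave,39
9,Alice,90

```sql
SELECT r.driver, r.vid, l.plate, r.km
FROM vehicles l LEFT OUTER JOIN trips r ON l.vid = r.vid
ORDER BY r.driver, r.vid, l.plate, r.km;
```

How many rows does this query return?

LEFT JOIN keeps every row from `vehicles`; unmatched rows get NULL for `trips`'s columns.
Matching on l.vid = r.vid.
- l (vid=4) pairs with 1 row(s) of r.
- l (vid=1) has no partner → padded with NULL.
- l (vid=2) pairs with 2 row(s) of r.
- l (vid=1) has no partner → padded with NULL.
Total: 3 matched + 2 padded = 5 rows.

5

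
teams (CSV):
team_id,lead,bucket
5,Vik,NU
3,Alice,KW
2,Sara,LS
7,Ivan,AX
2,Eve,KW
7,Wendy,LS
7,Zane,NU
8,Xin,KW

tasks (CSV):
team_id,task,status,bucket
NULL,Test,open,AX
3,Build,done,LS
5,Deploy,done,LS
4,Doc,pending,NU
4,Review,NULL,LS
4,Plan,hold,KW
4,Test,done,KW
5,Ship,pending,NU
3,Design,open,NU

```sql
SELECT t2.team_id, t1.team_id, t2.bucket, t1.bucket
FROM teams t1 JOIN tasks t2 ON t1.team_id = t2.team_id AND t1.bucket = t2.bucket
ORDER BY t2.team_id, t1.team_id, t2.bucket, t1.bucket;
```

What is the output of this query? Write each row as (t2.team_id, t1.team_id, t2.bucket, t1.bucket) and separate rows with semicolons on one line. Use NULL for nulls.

(5, 5, NU, NU)

INNER JOIN keeps only pairs where the ON condition holds.
Matching on t1.team_id = t2.team_id AND t1.bucket = t2.bucket. A NULL in a compared column never satisfies the condition.
- t1 row (team_id=5, bucket=NU): matches 1 t2 row(s) → 1 output row(s).
- t1 row (team_id=3, bucket=KW): no match → dropped.
- t1 row (team_id=2, bucket=LS): no match → dropped.
- t1 row (team_id=7, bucket=AX): no match → dropped.
- t1 row (team_id=2, bucket=KW): no match → dropped.
- t1 row (team_id=7, bucket=LS): no match → dropped.
- t1 row (team_id=7, bucket=NU): no match → dropped.
- t1 row (team_id=8, bucket=KW): no match → dropped.
After projecting and ordering:
t2.team_id | t1.team_id | t2.bucket | t1.bucket
5 | 5 | NU | NU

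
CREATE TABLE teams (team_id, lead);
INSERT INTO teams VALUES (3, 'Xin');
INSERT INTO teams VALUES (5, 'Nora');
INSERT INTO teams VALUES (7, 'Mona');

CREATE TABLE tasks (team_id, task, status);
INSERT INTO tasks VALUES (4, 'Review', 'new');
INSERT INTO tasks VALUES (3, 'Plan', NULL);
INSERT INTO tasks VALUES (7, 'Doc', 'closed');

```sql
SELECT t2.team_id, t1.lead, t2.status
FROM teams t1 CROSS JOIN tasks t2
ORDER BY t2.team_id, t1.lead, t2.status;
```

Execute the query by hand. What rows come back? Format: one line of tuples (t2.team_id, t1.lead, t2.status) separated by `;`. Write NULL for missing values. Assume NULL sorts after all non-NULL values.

(3, Mona, NULL); (3, Nora, NULL); (3, Xin, NULL); (4, Mona, new); (4, Nora, new); (4, Xin, new); (7, Mona, closed); (7, Nora, closed); (7, Xin, closed)

CROSS JOIN pairs every row of `teams` with every row of `tasks`: 3 × 3 = 9 rows.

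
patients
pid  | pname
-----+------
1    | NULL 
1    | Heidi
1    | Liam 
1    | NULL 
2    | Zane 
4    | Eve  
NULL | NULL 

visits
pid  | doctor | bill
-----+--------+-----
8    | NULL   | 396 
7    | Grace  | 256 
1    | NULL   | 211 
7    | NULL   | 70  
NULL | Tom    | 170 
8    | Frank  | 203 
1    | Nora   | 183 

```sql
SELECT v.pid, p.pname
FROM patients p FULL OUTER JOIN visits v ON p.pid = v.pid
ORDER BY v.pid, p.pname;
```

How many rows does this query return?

16

FULL OUTER JOIN keeps every row from both sides; unmatched rows get NULL for the other side's columns.
Matching on p.pid = v.pid. A NULL in a compared column never satisfies the condition.
- pid=1: 2 matching v row(s), so 2 row(s) emitted.
- pid=1: 2 matching v row(s), so 2 row(s) emitted.
- pid=1: 2 matching v row(s), so 2 row(s) emitted.
- pid=1: 2 matching v row(s), so 2 row(s) emitted.
- pid=2: no v row matches, row kept with v columns NULL.
- pid=4: no v row matches, row kept with v columns NULL.
- pid=NULL: no v row matches, row kept with v columns NULL.
- 5 v row(s) had no p match → kept, p columns NULL.
Total: 8 matched + 8 padded = 16 rows.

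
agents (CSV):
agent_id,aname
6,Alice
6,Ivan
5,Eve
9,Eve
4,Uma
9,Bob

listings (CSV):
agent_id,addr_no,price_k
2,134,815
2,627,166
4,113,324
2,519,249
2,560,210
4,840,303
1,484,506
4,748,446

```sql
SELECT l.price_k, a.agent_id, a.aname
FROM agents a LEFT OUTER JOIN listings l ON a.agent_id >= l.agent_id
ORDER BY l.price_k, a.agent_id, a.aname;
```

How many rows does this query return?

LEFT JOIN keeps every row from `agents`; unmatched rows get NULL for `listings`'s columns.
Matching on a.agent_id >= l.agent_id.
Matched pairs: 48; unmatched a rows kept: 0.
Total: 48 rows.

48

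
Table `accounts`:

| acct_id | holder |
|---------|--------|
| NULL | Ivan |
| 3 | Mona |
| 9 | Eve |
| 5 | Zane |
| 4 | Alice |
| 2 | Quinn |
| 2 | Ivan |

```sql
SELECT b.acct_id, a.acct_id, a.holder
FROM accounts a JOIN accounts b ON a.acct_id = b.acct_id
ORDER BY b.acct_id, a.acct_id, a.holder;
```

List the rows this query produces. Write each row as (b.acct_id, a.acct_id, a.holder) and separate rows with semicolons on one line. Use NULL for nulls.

INNER JOIN keeps only pairs where the ON condition holds.
Matching on a.acct_id = b.acct_id. A NULL in a compared column never satisfies the condition.
- a row (acct_id=NULL): no match → dropped.
- a row (acct_id=3): matches 1 b row(s) → 1 output row(s).
- a row (acct_id=9): matches 1 b row(s) → 1 output row(s).
- a row (acct_id=5): matches 1 b row(s) → 1 output row(s).
- a row (acct_id=4): matches 1 b row(s) → 1 output row(s).
- a row (acct_id=2): matches 2 b row(s) → 2 output row(s).
- a row (acct_id=2): matches 2 b row(s) → 2 output row(s).
After projecting and ordering:
b.acct_id | a.acct_id | a.holder
2 | 2 | Ivan
2 | 2 | Ivan
2 | 2 | Quinn
2 | 2 | Quinn
3 | 3 | Mona
4 | 4 | Alice
5 | 5 | Zane
9 | 9 | Eve

(2, 2, Ivan); (2, 2, Ivan); (2, 2, Quinn); (2, 2, Quinn); (3, 3, Mona); (4, 4, Alice); (5, 5, Zane); (9, 9, Eve)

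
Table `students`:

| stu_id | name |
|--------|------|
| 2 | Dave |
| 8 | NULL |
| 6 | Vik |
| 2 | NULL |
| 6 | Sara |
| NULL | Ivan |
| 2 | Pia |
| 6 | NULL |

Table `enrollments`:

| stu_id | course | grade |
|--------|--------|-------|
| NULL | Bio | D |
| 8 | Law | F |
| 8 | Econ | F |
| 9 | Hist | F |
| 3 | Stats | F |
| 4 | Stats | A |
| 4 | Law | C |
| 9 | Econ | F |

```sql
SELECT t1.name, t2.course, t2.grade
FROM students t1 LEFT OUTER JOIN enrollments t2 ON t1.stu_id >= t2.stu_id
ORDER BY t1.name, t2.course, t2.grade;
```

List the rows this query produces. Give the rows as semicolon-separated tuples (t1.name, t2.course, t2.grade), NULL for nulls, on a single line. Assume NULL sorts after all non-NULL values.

LEFT JOIN keeps every row from `students`; unmatched rows get NULL for `enrollments`'s columns.
Matching on t1.stu_id >= t2.stu_id. A NULL in a compared column never satisfies the condition.
- t1[0] stu_id=2 → no match; kept with NULLs on the t2 side.
- t1[1] stu_id=8 → 5 match(es) in t2 → 5 row(s).
- t1[2] stu_id=6 → 3 match(es) in t2 → 3 row(s).
- t1[3] stu_id=2 → no match; kept with NULLs on the t2 side.
- t1[4] stu_id=6 → 3 match(es) in t2 → 3 row(s).
- t1[5] stu_id=NULL → no match; kept with NULLs on the t2 side.
- t1[6] stu_id=2 → no match; kept with NULLs on the t2 side.
- t1[7] stu_id=6 → 3 match(es) in t2 → 3 row(s).

(Dave, NULL, NULL); (Ivan, NULL, NULL); (Pia, NULL, NULL); (Sara, Law, C); (Sara, Stats, A); (Sara, Stats, F); (Vik, Law, C); (Vik, Stats, A); (Vik, Stats, F); (NULL, Econ, F); (NULL, Law, C); (NULL, Law, C); (NULL, Law, F); (NULL, Stats, A); (NULL, Stats, A); (NULL, Stats, F); (NULL, Stats, F); (NULL, NULL, NULL)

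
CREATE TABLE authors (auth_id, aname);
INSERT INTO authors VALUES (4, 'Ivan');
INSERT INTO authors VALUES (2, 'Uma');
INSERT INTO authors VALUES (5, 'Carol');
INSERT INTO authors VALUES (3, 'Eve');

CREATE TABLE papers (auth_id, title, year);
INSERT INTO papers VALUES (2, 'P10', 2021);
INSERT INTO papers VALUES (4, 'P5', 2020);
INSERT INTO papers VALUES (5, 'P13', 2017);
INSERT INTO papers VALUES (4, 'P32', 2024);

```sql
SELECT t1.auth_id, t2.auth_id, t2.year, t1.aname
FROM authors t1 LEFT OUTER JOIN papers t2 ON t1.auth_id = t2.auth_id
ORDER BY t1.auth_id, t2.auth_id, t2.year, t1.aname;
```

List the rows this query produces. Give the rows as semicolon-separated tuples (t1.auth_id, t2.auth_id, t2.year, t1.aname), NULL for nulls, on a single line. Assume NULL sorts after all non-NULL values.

(2, 2, 2021, Uma); (3, NULL, NULL, Eve); (4, 4, 2020, Ivan); (4, 4, 2024, Ivan); (5, 5, 2017, Carol)

LEFT JOIN keeps every row from `authors`; unmatched rows get NULL for `papers`'s columns.
Matching on t1.auth_id = t2.auth_id.
- t1 row (auth_id=4): matches 2 t2 row(s) → 2 output row(s).
- t1 row (auth_id=2): matches 1 t2 row(s) → 1 output row(s).
- t1 row (auth_id=5): matches 1 t2 row(s) → 1 output row(s).
- t1 row (auth_id=3): no match → kept, t2 columns NULL.
After projecting and ordering:
t1.auth_id | t2.auth_id | t2.year | t1.aname
2 | 2 | 2021 | Uma
3 | NULL | NULL | Eve
4 | 4 | 2020 | Ivan
4 | 4 | 2024 | Ivan
5 | 5 | 2017 | Carol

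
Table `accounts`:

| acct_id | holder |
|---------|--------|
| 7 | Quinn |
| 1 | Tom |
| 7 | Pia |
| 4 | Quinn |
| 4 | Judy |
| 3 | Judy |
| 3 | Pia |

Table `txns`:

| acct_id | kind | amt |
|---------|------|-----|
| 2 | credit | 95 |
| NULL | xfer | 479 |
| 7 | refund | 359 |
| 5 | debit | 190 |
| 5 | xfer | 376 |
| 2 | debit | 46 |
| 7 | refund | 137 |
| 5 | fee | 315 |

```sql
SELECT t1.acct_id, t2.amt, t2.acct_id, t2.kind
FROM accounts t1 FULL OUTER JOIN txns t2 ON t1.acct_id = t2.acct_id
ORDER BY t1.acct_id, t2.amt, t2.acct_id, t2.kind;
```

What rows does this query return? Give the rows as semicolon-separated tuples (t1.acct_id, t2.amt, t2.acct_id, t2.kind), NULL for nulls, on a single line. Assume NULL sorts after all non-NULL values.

FULL OUTER JOIN keeps every row from both sides; unmatched rows get NULL for the other side's columns.
Matching on t1.acct_id = t2.acct_id. A NULL in a compared column never satisfies the condition.
Matched pairs: 4; unmatched t1 rows kept: 5; unmatched t2 rows kept: 6.

(1, NULL, NULL, NULL); (3, NULL, NULL, NULL); (3, NULL, NULL, NULL); (4, NULL, NULL, NULL); (4, NULL, NULL, NULL); (7, 137, 7, refund); (7, 137, 7, refund); (7, 359, 7, refund); (7, 359, 7, refund); (NULL, 46, 2, debit); (NULL, 95, 2, credit); (NULL, 190, 5, debit); (NULL, 315, 5, fee); (NULL, 376, 5, xfer); (NULL, 479, NULL, xfer)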